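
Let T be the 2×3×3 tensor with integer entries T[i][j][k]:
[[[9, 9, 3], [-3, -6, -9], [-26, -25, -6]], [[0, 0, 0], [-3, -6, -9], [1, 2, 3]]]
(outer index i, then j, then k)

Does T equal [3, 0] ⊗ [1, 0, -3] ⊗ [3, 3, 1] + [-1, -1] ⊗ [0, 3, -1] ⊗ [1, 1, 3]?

Reconstruct entry (0,1,1) from the claimed factors: Σₗ aₗ[0]bₗ[1]cₗ[1] = (3)·(0)·(3) + (-1)·(3)·(1) = -3, but T[0,1,1] = -6. The claim is false.

No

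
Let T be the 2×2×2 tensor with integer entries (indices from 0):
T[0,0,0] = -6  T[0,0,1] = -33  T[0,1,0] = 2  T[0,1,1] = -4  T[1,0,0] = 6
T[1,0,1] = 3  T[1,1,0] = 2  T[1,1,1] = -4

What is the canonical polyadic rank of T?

2

Lower bound: the mode-2 unfolding of T (rows indexed by j, columns by (i,k) = (0,0), (0,1), (1,0), (1,1)) is [[-6, -33, 6, 3], [2, -4, 2, -4]].
There the 2×2 minor on rows j ∈ {0, 1}, columns (i,k) ∈ {(0,0), (0,1)} is det [[-6, -33], [2, -4]] = 90 ≠ 0, so this unfolding has rank ≥ 2; CP rank is at least every unfolding rank, so rank(T) ≥ 2. (Flattening ranks never certify an upper bound on CP rank; for that we must actually write T with 2 rank-1 terms.)
Upper bound — finding two terms. Write S_k = T[:,:,k] for the frontal slices: S₀ = [[-6, 2], [6, 2]], S₁ = [[-33, -4], [3, -4]].
If T = a₁ ⊗ b₁ ⊗ c₁ + a₂ ⊗ b₂ ⊗ c₂ then each S_k = c₁[k]·a₁b₁ᵀ + c₂[k]·a₂b₂ᵀ. S₀ and S₁ are linearly independent, so a₁b₁ᵀ and a₂b₂ᵀ must span the same plane of matrices: they are the rank-1 matrices of the form x·S₀ + y·S₁.
det(x·S₀ + y·S₁) is −24·x² − 24·xy + 144·y² = (-24)·(x + 3·y)(x − 2·y), vanishing at (x:y) = (3:-1) and (2:1).
M₁ = 3·S₀ − S₁ = [[15, 10], [15, 10]] = 5·[1, 1][3, 2]ᵀ and M₂ = 2·S₀ + S₁ = [[-45, 0], [15, 0]] = (-15)·[3, -1][1, 0]ᵀ, so take a₁ = [1, 1], b₁ = [3, 2], a₂ = [3, -1], b₂ = [1, 0].
Each slice is an integer combination of E₁ = a₁b₁ᵀ and E₂ = a₂b₂ᵀ: S₀ = E₁ − 3·E₂, S₁ = −2·E₁ − 9·E₂; reading off coefficients, c₁ = [1, -2] and c₂ = [-3, -9].
Hence T = [1, 1] ⊗ [3, 2] ⊗ [1, -2] + [3, -1] ⊗ [1, 0] ⊗ [-3, -9], so rank(T) ≤ 2.
These bounds meet, so rank(T) = 2.
Check entry T[1,1,0] = 2: (1)·(2)·(1) + (-1)·(0)·(-3) = 2.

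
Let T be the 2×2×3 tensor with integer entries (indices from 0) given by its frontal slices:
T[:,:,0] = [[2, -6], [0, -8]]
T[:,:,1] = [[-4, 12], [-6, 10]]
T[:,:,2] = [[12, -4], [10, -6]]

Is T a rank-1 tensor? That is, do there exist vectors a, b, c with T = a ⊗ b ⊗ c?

No

The mode-3 unfolding of T (rows indexed by k, columns by (i,j) = (0,0), (0,1), (1,0), (1,1)) is [[2, -6, 0, -8], [-4, 12, -6, 10], [12, -4, 10, -6]].
There the 3×3 minor on rows k ∈ {0, 1, 2}, columns (i,j) ∈ {(0,0), (0,1), (1,0)} is det [[2, -6, 0], [-4, 12, -6], [12, -4, 10]] = 384 ≠ 0, so this unfolding has rank ≥ 3; CP rank is at least every unfolding rank, so rank(T) ≥ 3.
In particular rank(T) ≥ 3 > 1, so T is not rank-1.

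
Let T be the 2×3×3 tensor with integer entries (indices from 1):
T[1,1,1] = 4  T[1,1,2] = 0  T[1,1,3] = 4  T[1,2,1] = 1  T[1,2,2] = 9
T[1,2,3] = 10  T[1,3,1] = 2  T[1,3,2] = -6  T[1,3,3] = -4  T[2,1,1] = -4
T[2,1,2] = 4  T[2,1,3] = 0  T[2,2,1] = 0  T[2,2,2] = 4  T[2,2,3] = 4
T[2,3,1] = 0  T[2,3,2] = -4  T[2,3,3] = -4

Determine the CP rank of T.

Lower bound: the mode-2 unfolding of T (rows indexed by j, columns by (i,k) = (1,1), (1,2), (1,3), (2,1), (2,2), (2,3)) is [[4, 0, 4, -4, 4, 0], [1, 9, 10, 0, 4, 4], [2, -6, -4, 0, -4, -4]].
There the 3×3 minor on rows j ∈ {1, 2, 3}, columns (i,k) ∈ {(1,1), (1,2), (2,1)} is det [[4, 0, -4], [1, 9, 0], [2, -6, 0]] = 96 ≠ 0, so this unfolding has rank ≥ 3; CP rank is at least every unfolding rank, so rank(T) ≥ 3. (Unfolding ranks only ever bound the CP rank from below — rank(T) can be strictly larger than all of them — so the matching upper bound has to come from an explicit 3-term decomposition.)
Upper bound: T is a sum of 3 rank-1 terms, T = [1, -2] ⊗ [1, 0, 0] ⊗ [2, -2, 0] + [1, 0] ⊗ [2, 1, 2] ⊗ [1, 1, 2] + [2, 1] ⊗ [0, 1, -1] ⊗ [0, 4, 4] (written with every a and b primitive with positive leading entry and the scale carried by c; CP decompositions are not unique, and this one is verified by expanding entrywise), so rank(T) ≤ 3.
These bounds meet, so rank(T) = 3.
Check entry T[1,1,3] = 4: (1)·(1)·(0) + (1)·(2)·(2) + (2)·(0)·(4) = 4.

3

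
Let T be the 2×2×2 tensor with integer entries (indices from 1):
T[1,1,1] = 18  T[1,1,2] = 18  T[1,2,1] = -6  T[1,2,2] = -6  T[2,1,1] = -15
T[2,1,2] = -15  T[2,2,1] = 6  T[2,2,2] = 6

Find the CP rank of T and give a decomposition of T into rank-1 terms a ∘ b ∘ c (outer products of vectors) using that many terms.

rank(T) = 2

Lower bound: in the mode-1 unfolding of T (rows indexed by i, columns by (j,k)) the 2×2 minor on rows i ∈ {1, 2}, columns (j,k) ∈ {(1,1), (2,1)} is det [[18, -6], [-15, 6]] = 18 ≠ 0, so that unfolding has rank ≥ 2 and hence rank(T) ≥ 2 (CP rank is at least every unfolding rank, though it can be larger).
Upper bound: T[:,:,k] = c[k]·M for every slice, with c = [1, 1] and M = [[18, -6], [-15, 6]] (rows i, columns j).
Splitting M by its rows (i = 1, 2), M = [1, 0][18, -6]ᵀ + [0, 1][-15, 6]ᵀ.
Hence T = [1, 0] ∘ [18, -6] ∘ [1, 1] + [0, 1] ∘ [-15, 6] ∘ [1, 1], so rank(T) ≤ 2.
These bounds meet, so rank(T) = 2.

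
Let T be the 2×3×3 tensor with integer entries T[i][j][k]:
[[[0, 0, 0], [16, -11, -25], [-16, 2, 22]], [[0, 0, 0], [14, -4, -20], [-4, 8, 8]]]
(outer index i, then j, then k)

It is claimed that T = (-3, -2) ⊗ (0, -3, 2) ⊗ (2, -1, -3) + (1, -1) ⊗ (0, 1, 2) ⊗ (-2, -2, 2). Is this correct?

Yes

Reconstruct entrywise from the claimed factors. For example, T[0,0,2] = 0 and Σₗ aₗ[0]bₗ[0]cₗ[2] = (-3)·(0)·(-3) + (1)·(0)·(2) = 0; checking all 18 entries, every one matches. The claim holds.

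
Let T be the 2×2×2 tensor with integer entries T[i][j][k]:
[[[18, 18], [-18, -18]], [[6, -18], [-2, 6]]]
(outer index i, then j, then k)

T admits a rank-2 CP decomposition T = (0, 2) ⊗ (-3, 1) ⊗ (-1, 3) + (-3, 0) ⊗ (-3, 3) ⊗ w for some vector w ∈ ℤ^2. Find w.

Subtract the known terms from T to get the rank-1 residual R = (-3, 0) ⊗ (-3, 3) ⊗ w, so R[i,j,k] = a[i]·b[j]·w[k]. Pick indices with nonzero a[0]·b[0] = (-3)·(-3) = 9. Only the fibre through (0,0,·) is needed: R[0,0,:] = T[0,0,:] − Σₗ aₗ[0]bₗ[0]cₗ = [18, 18] − (0)·(-3)·(-1, 3) = [18, 18]. Then w[k] = R[0,0,k] / 9 for each k, giving w = [18, 18] / 9 = (2, 2).

w = (2, 2)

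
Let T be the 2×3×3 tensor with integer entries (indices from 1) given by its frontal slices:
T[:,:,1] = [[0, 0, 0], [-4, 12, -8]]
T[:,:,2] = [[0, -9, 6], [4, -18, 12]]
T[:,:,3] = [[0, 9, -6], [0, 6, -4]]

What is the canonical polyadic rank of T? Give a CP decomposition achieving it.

rank(T) = 2

Lower bound: the mode-1 unfolding of T (rows indexed by i, columns by (j,k) = (1,1), (1,2), (1,3), (2,1), (2,2), (2,3), (3,1), (3,2), (3,3)) is [[0, 0, 0, 0, -9, 9, 0, 6, -6], [-4, 4, 0, 12, -18, 6, -8, 12, -4]].
There the 2×2 minor on rows i ∈ {1, 2}, columns (j,k) ∈ {(1,1), (2,2)} is det [[0, -9], [-4, -18]] = -36 ≠ 0, so this unfolding has rank ≥ 2; CP rank is at least every unfolding rank, so rank(T) ≥ 2. (This is only a lower bound: in general the CP rank may exceed every unfolding rank, so we still need to exhibit 2 rank-1 terms summing to T.)
Upper bound — finding two terms. Write S_k = T[:,:,k] for the frontal slices: S₁ = [[0, 0, 0], [-4, 12, -8]], S₂ = [[0, -9, 6], [4, -18, 12]], S₃ = [[0, 9, -6], [0, 6, -4]].
If T = a₁ ⊗ b₁ ⊗ c₁ + a₂ ⊗ b₂ ⊗ c₂ then each S_k = c₁[k]·a₁b₁ᵀ + c₂[k]·a₂b₂ᵀ. S₁ and S₂ are linearly independent, so a₁b₁ᵀ and a₂b₂ᵀ must span the same plane of matrices: they are the rank-1 matrices of the form x·S₁ + y·S₂.
The 2×2 minor of x·S₁ + y·S₂ on rows {1,2}, columns {1,2} is −36·xy + 36·y² = (-36)·(x − y)(y), vanishing at (x:y) = (1:1) and (1:0).
M₁ = S₁ + S₂ = [[0, -9, 6], [0, -6, 4]] = −[3, 2][0, 3, -2]ᵀ and M₂ = S₁ = [[0, 0, 0], [-4, 12, -8]] = (-4)·[0, 1][1, -3, 2]ᵀ, so take a₁ = [3, 2], b₁ = [0, 3, -2], a₂ = [0, 1], b₂ = [1, -3, 2].
Each slice is an integer combination of E₁ = a₁b₁ᵀ and E₂ = a₂b₂ᵀ: S₁ = −4·E₂, S₂ = −E₁ + 4·E₂, S₃ = E₁; reading off coefficients, c₁ = [0, -1, 1] and c₂ = [-4, 4, 0].
Hence T = [3, 2] ⊗ [0, 3, -2] ⊗ [0, -1, 1] + [0, 1] ⊗ [1, -3, 2] ⊗ [-4, 4, 0], so rank(T) ≤ 2.
These bounds meet, so rank(T) = 2.
Check entry T[1,1,1] = 0: (3)·(0)·(0) + (0)·(1)·(-4) = 0.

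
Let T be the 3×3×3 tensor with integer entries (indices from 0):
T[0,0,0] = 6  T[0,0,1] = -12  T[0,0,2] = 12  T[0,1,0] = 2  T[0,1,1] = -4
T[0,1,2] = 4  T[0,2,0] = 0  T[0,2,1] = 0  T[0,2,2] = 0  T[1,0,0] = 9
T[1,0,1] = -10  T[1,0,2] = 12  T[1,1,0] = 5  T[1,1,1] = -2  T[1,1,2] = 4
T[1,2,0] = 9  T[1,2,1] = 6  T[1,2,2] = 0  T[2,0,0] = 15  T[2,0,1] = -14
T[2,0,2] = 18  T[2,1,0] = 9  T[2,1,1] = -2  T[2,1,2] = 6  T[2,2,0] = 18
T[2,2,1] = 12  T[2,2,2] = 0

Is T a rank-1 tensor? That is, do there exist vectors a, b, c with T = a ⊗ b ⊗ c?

The mode-3 unfolding of T (rows indexed by k, columns by (i,j) = (0,0), (0,1), (0,2), (1,0), (1,1), (1,2), (2,0), (2,1), (2,2)) is [[6, 2, 0, 9, 5, 9, 15, 9, 18], [-12, -4, 0, -10, -2, 6, -14, -2, 12], [12, 4, 0, 12, 4, 0, 18, 6, 0]].
There the 2×2 minor on rows k ∈ {0, 1}, columns (i,j) ∈ {(0,0), (1,0)} is det [[6, 9], [-12, -10]] = 48 ≠ 0, so this unfolding has rank ≥ 2; CP rank is at least every unfolding rank, so rank(T) ≥ 2.
In particular rank(T) ≥ 2 > 1, so T is not rank-1.

No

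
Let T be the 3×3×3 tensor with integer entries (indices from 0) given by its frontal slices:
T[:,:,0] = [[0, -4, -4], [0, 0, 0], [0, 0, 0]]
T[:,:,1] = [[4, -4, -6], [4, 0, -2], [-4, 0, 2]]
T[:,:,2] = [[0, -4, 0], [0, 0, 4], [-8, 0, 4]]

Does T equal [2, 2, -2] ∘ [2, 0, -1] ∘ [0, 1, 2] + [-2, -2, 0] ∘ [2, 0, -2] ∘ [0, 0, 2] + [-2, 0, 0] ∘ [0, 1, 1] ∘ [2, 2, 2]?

Yes

Reconstruct entrywise from the claimed factors. For example, T[1,0,0] = 0 and Σₗ aₗ[1]bₗ[0]cₗ[0] = (2)·(2)·(0) + (-2)·(2)·(0) + (0)·(0)·(2) = 0; checking all 27 entries, every one matches. The claim holds.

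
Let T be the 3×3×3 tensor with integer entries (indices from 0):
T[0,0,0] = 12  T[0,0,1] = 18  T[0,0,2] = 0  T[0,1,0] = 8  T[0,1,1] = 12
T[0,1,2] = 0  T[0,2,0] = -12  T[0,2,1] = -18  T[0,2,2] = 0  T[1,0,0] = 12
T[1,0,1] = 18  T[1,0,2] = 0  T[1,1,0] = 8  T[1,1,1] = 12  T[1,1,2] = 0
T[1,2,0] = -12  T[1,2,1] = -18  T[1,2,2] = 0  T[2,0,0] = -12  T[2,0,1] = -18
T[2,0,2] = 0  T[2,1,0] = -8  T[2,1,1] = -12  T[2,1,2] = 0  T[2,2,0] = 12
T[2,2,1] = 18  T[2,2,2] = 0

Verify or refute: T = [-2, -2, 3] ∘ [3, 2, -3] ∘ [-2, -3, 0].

Reconstruct entry (2,0,0) from the claimed factors: Σₗ aₗ[2]bₗ[0]cₗ[0] = (3)·(3)·(-2) = -18, but T[2,0,0] = -12. The claim is false.

No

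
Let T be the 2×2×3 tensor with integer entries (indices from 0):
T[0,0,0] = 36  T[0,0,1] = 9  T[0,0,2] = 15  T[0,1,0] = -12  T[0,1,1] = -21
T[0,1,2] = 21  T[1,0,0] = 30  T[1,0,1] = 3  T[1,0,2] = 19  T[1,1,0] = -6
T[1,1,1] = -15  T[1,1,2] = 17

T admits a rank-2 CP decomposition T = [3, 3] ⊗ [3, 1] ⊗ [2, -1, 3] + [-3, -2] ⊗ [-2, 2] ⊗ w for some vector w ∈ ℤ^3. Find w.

Subtract the known terms from T to get the rank-1 residual R = [-3, -2] ⊗ [-2, 2] ⊗ w, so R[i,j,k] = a[i]·b[j]·w[k]. Pick indices with nonzero a[0]·b[0] = (-3)·(-2) = 6. Only the fibre through (0,0,·) is needed: R[0,0,:] = T[0,0,:] − Σₗ aₗ[0]bₗ[0]cₗ = [36, 9, 15] − (3)·(3)·[2, -1, 3] = [18, 18, -12]. Then w[k] = R[0,0,k] / 6 for each k, giving w = [18, 18, -12] / 6 = [3, 3, -2].

w = [3, 3, -2]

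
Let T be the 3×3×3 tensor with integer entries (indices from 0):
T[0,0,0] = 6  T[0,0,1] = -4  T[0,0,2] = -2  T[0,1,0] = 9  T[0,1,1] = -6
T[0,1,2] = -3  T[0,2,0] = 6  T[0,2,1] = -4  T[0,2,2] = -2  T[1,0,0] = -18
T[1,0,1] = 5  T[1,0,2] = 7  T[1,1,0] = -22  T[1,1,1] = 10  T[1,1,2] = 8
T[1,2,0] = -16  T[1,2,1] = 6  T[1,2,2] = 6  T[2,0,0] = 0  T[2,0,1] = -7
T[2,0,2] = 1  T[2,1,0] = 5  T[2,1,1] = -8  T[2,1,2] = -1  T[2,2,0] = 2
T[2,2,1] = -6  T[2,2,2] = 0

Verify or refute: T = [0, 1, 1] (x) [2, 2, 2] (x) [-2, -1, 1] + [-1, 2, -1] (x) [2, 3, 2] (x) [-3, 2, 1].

No

Reconstruct entry (1,0,0) from the claimed factors: Σₗ aₗ[1]bₗ[0]cₗ[0] = (1)·(2)·(-2) + (2)·(2)·(-3) = -16, but T[1,0,0] = -18. The claim is false.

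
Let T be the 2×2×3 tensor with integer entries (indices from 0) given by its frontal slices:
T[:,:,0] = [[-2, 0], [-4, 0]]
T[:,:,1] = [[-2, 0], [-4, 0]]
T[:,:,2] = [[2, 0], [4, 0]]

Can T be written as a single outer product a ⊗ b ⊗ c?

Yes

If T = a ⊗ b ⊗ c then every fibre of T is a multiple of the corresponding factor, so read the factors off the fibres through the nonzero entry T[0,0,0] = -2.
The mode-1 fibre T[:,0,0] = [-2, -4] gives a = [1, 2] (primitive direction); the mode-2 fibre T[0,:,0] = [-2, 0] gives b = [1, 0]; then c[k] = T[0,0,k] / (a[0]·b[0]) = [-2, -2, 2] / 1 = [-2, -2, 2].
Expanding [1, 2] ⊗ [1, 0] ⊗ [-2, -2, 2] reproduces all 12 entries of T, so T = [1, 2] ⊗ [1, 0] ⊗ [-2, -2, 2] and rank(T) ≤ 1.
Equivalently every frontal slice T[:,:,k] is c[k] times the rank-1 matrix [1, 2] ⊗ [1, 0]. So T has rank 1 (it is nonzero).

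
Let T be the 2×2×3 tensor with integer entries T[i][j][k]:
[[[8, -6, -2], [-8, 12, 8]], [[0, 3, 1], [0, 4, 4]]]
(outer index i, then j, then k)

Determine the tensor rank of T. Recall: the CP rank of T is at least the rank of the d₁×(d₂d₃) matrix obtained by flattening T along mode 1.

Lower bound: in the mode-3 unfolding of T (rows indexed by k, columns by (i,j)) the 3×3 minor on rows k ∈ {0, 1, 2}, columns (i,j) ∈ {(0,0), (0,1), (1,0)} is det [[8, -8, 0], [-6, 12, 3], [-2, 8, 1]] = -96 ≠ 0, so that unfolding has rank ≥ 3 and hence rank(T) ≥ 3 (CP rank is at least every unfolding rank, though it can be larger).
Upper bound: T is a sum of 3 rank-1 terms, T = [0, 1] ∘ [1, 0] ∘ [0, 1, -1] + [1, 0] ∘ [1, -1] ∘ [8, -8, -4] + [1, 1] ∘ [1, 2] ∘ [0, 2, 2] (written with every a and b primitive with positive leading entry and the scale carried by c; CP decompositions are not unique, and this one is verified by expanding entrywise), so rank(T) ≤ 3.
These bounds meet, so rank(T) = 3.

3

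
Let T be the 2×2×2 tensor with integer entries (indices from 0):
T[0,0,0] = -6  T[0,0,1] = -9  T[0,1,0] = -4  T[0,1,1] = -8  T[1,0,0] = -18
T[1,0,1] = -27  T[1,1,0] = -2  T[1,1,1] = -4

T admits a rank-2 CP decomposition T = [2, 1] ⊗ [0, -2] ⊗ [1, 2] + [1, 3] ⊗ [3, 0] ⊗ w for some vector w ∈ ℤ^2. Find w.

Subtract the known terms from T to get the rank-1 residual R = [1, 3] ⊗ [3, 0] ⊗ w, so R[i,j,k] = a[i]·b[j]·w[k]. Pick indices with nonzero a[0]·b[0] = (1)·(3) = 3. Only the fibre through (0,0,·) is needed: R[0,0,:] = T[0,0,:] − Σₗ aₗ[0]bₗ[0]cₗ = [-6, -9] − (2)·(0)·[1, 2] = [-6, -9]. Then w[k] = R[0,0,k] / 3 for each k, giving w = [-6, -9] / 3 = [-2, -3].

w = [-2, -3]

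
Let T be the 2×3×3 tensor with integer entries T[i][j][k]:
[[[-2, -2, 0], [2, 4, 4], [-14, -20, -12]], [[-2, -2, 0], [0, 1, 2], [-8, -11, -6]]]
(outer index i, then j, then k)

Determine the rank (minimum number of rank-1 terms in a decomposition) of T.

2

Lower bound: the mode-3 unfolding of T (rows indexed by k, columns by (i,j) = (0,0), (0,1), (0,2), (1,0), (1,1), (1,2)) is [[-2, 2, -14, -2, 0, -8], [-2, 4, -20, -2, 1, -11], [0, 4, -12, 0, 2, -6]].
There the 2×2 minor on rows k ∈ {0, 1}, columns (i,j) ∈ {(0,0), (0,1)} is det [[-2, 2], [-2, 4]] = -4 ≠ 0, so this unfolding has rank ≥ 2; CP rank is at least every unfolding rank, so rank(T) ≥ 2. (This is only a lower bound: in general the CP rank may exceed every unfolding rank, so we still need to exhibit 2 rank-1 terms summing to T.)
Upper bound — finding two terms. Write S_k = T[:,:,k] for the frontal slices: S₀ = [[-2, 2, -14], [-2, 0, -8]], S₁ = [[-2, 4, -20], [-2, 1, -11]], S₂ = [[0, 4, -12], [0, 2, -6]].
If T = a₁ ⊗ b₁ ⊗ c₁ + a₂ ⊗ b₂ ⊗ c₂ then each S_k = c₁[k]·a₁b₁ᵀ + c₂[k]·a₂b₂ᵀ. S₀ and S₁ are linearly independent, so a₁b₁ᵀ and a₂b₂ᵀ must span the same plane of matrices: they are the rank-1 matrices of the form x·S₀ + y·S₁.
The 2×2 minor of x·S₀ + y·S₁ on rows {0,1}, columns {0,1} is 4·x² + 10·xy + 6·y² = 2·(2·x + 3·y)(x + y), vanishing at (x:y) = (3:-2) and (1:-1).
M₁ = 3·S₀ − 2·S₁ = [[-2, -2, -2], [-2, -2, -2]] = (-2)·[1, 1][1, 1, 1]ᵀ and M₂ = S₀ − S₁ = [[0, -2, 6], [0, -1, 3]] = −[2, 1][0, 1, -3]ᵀ, so take a₁ = [1, 1], b₁ = [1, 1, 1], a₂ = [2, 1], b₂ = [0, 1, -3].
Each slice is an integer combination of E₁ = a₁b₁ᵀ and E₂ = a₂b₂ᵀ: S₀ = −2·E₁ + 2·E₂, S₁ = −2·E₁ + 3·E₂, S₂ = 2·E₂; reading off coefficients, c₁ = [-2, -2, 0] and c₂ = [2, 3, 2].
Hence T = [1, 1] ⊗ [1, 1, 1] ⊗ [-2, -2, 0] + [2, 1] ⊗ [0, 1, -3] ⊗ [2, 3, 2], so rank(T) ≤ 2.
These bounds meet, so rank(T) = 2.
Check entry T[0,2,2] = -12: (1)·(1)·(0) + (2)·(-3)·(2) = -12.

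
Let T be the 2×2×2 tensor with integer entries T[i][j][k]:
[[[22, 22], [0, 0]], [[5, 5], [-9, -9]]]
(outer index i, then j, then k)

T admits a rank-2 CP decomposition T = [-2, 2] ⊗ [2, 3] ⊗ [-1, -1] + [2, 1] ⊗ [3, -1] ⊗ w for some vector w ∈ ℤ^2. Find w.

Subtract the known terms from T to get the rank-1 residual R = [2, 1] ⊗ [3, -1] ⊗ w, so R[i,j,k] = a[i]·b[j]·w[k]. Pick indices with nonzero a[0]·b[0] = (2)·(3) = 6. Only the fibre through (0,0,·) is needed: R[0,0,:] = T[0,0,:] − Σₗ aₗ[0]bₗ[0]cₗ = [22, 22] − (-2)·(2)·[-1, -1] = [18, 18]. Then w[k] = R[0,0,k] / 6 for each k, giving w = [18, 18] / 6 = [3, 3].

w = [3, 3]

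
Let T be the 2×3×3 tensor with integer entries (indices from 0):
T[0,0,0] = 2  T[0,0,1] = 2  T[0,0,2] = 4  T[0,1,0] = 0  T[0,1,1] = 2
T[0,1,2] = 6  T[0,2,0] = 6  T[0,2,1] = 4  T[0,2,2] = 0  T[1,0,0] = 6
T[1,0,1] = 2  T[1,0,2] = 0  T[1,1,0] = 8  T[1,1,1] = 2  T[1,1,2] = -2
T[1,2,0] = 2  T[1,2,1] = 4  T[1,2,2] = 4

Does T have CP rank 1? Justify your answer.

No

The mode-3 unfolding of T (rows indexed by k, columns by (i,j) = (0,0), (0,1), (0,2), (1,0), (1,1), (1,2)) is [[2, 0, 6, 6, 8, 2], [2, 2, 4, 2, 2, 4], [4, 6, 0, 0, -2, 4]].
There the 3×3 minor on rows k ∈ {0, 1, 2}, columns (i,j) ∈ {(0,0), (0,1), (0,2)} is det [[2, 0, 6], [2, 2, 4], [4, 6, 0]] = -24 ≠ 0, so this unfolding has rank ≥ 3; CP rank is at least every unfolding rank, so rank(T) ≥ 3.
In particular rank(T) ≥ 3 > 1, so T is not rank-1.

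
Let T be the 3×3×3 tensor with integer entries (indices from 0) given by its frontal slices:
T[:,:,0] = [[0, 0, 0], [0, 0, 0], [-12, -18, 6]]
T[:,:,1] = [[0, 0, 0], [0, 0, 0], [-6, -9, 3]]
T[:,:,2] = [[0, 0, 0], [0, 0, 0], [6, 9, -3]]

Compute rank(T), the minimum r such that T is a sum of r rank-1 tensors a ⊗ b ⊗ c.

Lower bound: T ≠ 0 (e.g. T[2,0,0] = -12), so rank(T) ≥ 1.
Upper bound: if T = a ⊗ b ⊗ c then every fibre of T is a multiple of the corresponding factor, so read the factors off the fibres through the nonzero entry T[2,0,0] = -12.
The mode-1 fibre T[:,0,0] = [0, 0, -12] gives a = [0, 0, 1] (primitive direction); the mode-2 fibre T[2,:,0] = [-12, -18, 6] gives b = [2, 3, -1]; then c[k] = T[2,0,k] / (a[2]·b[0]) = [-12, -6, 6] / 2 = [-6, -3, 3].
Expanding [0, 0, 1] ⊗ [2, 3, -1] ⊗ [-6, -3, 3] reproduces all 27 entries of T, so T = [0, 0, 1] ⊗ [2, 3, -1] ⊗ [-6, -3, 3] and rank(T) ≤ 1.
These bounds meet, so rank(T) = 1.

1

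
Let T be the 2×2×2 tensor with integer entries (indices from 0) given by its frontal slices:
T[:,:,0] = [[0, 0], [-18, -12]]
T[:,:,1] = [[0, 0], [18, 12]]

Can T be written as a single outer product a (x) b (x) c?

If T = a (x) b (x) c then every fibre of T is a multiple of the corresponding factor, so read the factors off the fibres through the nonzero entry T[1,0,0] = -18.
The mode-1 fibre T[:,0,0] = [0, -18] gives a = [0, 1] (primitive direction); the mode-2 fibre T[1,:,0] = [-18, -12] gives b = [3, 2]; then c[k] = T[1,0,k] / (a[1]·b[0]) = [-18, 18] / 3 = [-6, 6].
Expanding [0, 1] (x) [3, 2] (x) [-6, 6] reproduces all 8 entries of T, so T = [0, 1] (x) [3, 2] (x) [-6, 6] and rank(T) ≤ 1.
Equivalently every frontal slice T[:,:,k] is c[k] times the rank-1 matrix [0, 1] (x) [3, 2]. So T has rank 1 (it is nonzero).

Yes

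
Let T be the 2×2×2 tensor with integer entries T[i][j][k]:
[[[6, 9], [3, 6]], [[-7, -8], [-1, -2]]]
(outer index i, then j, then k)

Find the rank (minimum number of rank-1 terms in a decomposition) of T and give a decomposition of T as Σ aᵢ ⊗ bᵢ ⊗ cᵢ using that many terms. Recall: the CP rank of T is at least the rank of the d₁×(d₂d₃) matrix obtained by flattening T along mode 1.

Lower bound: the mode-2 unfolding of T (rows indexed by j, columns by (i,k) = (0,0), (0,1), (1,0), (1,1)) is [[6, 9, -7, -8], [3, 6, -1, -2]].
There the 2×2 minor on rows j ∈ {0, 1}, columns (i,k) ∈ {(0,0), (0,1)} is det [[6, 9], [3, 6]] = 9 ≠ 0, so this unfolding has rank ≥ 2; CP rank is at least every unfolding rank, so rank(T) ≥ 2. (Unfolding ranks only ever bound the CP rank from below — rank(T) can be strictly larger than all of them — so the matching upper bound has to come from an explicit 2-term decomposition.)
Upper bound — finding two terms. Write S_k = T[:,:,k] for the frontal slices: S₀ = [[6, 3], [-7, -1]], S₁ = [[9, 6], [-8, -2]].
If T = a₁ ⊗ b₁ ⊗ c₁ + a₂ ⊗ b₂ ⊗ c₂ then each S_k = c₁[k]·a₁b₁ᵀ + c₂[k]·a₂b₂ᵀ. S₀ and S₁ are linearly independent, so a₁b₁ᵀ and a₂b₂ᵀ must span the same plane of matrices: they are the rank-1 matrices of the form x·S₀ + y·S₁.
det(x·S₀ + y·S₁) is 15·x² + 45·xy + 30·y² = 15·(x + 2·y)(x + y), vanishing at (x:y) = (2:-1) and (1:-1).
M₁ = 2·S₀ − S₁ = [[3, 0], [-6, 0]] = 3·[1, -2][1, 0]ᵀ and M₂ = S₀ − S₁ = [[-3, -3], [1, 1]] = −[3, -1][1, 1]ᵀ, so take a₁ = [1, -2], b₁ = [1, 0], a₂ = [3, -1], b₂ = [1, 1].
Each slice is an integer combination of E₁ = a₁b₁ᵀ and E₂ = a₂b₂ᵀ: S₀ = 3·E₁ + E₂, S₁ = 3·E₁ + 2·E₂; reading off coefficients, c₁ = [3, 3] and c₂ = [1, 2].
Hence T = [1, -2] ⊗ [1, 0] ⊗ [3, 3] + [3, -1] ⊗ [1, 1] ⊗ [1, 2], so rank(T) ≤ 2.
These bounds meet, so rank(T) = 2.

rank(T) = 2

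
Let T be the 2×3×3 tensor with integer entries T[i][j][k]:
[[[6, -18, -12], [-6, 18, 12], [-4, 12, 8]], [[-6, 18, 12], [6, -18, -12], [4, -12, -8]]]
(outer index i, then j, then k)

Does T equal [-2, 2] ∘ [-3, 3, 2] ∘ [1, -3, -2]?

Reconstruct entrywise from the claimed factors. For example, T[1,2,0] = 4 and Σₗ aₗ[1]bₗ[2]cₗ[0] = (2)·(2)·(1) = 4; checking all 18 entries, every one matches. The claim holds.

Yes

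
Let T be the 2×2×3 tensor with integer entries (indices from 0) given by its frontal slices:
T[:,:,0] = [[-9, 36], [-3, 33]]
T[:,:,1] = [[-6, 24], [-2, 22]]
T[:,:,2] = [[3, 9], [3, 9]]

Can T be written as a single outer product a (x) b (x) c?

The mode-1 unfolding of T (rows indexed by i, columns by (j,k) = (0,0), (0,1), (0,2), (1,0), (1,1), (1,2)) is [[-9, -6, 3, 36, 24, 9], [-3, -2, 3, 33, 22, 9]].
There the 2×2 minor on rows i ∈ {0, 1}, columns (j,k) ∈ {(0,0), (0,2)} is det [[-9, 3], [-3, 3]] = -18 ≠ 0, so this unfolding has rank ≥ 2; CP rank is at least every unfolding rank, so rank(T) ≥ 2.
In particular rank(T) ≥ 2 > 1, so T is not rank-1.

No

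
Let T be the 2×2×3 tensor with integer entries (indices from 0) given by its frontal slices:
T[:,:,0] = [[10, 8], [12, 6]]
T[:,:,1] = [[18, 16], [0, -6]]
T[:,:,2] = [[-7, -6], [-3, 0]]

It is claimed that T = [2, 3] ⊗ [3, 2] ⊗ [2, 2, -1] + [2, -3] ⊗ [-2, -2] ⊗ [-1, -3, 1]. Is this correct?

Reconstruct entry (0,0,0) from the claimed factors: Σₗ aₗ[0]bₗ[0]cₗ[0] = (2)·(3)·(2) + (2)·(-2)·(-1) = 16, but T[0,0,0] = 10. The claim is false.

No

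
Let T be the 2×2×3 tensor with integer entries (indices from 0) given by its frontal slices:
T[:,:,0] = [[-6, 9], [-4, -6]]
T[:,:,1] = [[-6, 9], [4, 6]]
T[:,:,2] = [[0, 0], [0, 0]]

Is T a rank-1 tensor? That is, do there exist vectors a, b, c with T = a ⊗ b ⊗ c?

The mode-2 unfolding of T (rows indexed by j, columns by (i,k) = (0,0), (0,1), (0,2), (1,0), (1,1), (1,2)) is [[-6, -6, 0, -4, 4, 0], [9, 9, 0, -6, 6, 0]].
There the 2×2 minor on rows j ∈ {0, 1}, columns (i,k) ∈ {(0,0), (1,0)} is det [[-6, -4], [9, -6]] = 72 ≠ 0, so this unfolding has rank ≥ 2; CP rank is at least every unfolding rank, so rank(T) ≥ 2.
In particular rank(T) ≥ 2 > 1, so T is not rank-1.

No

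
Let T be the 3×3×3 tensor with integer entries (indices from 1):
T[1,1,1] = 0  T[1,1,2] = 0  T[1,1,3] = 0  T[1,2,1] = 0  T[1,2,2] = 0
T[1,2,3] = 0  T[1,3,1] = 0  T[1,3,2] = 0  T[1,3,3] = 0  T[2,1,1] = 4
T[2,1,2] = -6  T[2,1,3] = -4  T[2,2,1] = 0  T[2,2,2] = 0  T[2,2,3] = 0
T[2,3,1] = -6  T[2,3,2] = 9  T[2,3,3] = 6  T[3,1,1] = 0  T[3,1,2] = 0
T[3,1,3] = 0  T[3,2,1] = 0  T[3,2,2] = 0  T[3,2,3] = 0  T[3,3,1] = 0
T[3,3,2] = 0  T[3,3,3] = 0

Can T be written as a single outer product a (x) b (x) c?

The mode-1 fibre T[:,1,1] = [0, 4, 0] gives a = [0, 1, 0] (primitive direction); the mode-2 fibre T[2,:,1] = [4, 0, -6] gives b = [2, 0, -3]; then c[k] = T[2,1,k] / (a[2]·b[1]) = [4, -6, -4] / 2 = [2, -3, -2].
Expanding [0, 1, 0] (x) [2, 0, -3] (x) [2, -3, -2] reproduces all 27 entries of T, so T = [0, 1, 0] (x) [2, 0, -3] (x) [2, -3, -2] and rank(T) ≤ 1.
Equivalently every frontal slice T[:,:,k] is c[k] times the rank-1 matrix [0, 1, 0] (x) [2, 0, -3]. So T has rank 1 (it is nonzero).

Yes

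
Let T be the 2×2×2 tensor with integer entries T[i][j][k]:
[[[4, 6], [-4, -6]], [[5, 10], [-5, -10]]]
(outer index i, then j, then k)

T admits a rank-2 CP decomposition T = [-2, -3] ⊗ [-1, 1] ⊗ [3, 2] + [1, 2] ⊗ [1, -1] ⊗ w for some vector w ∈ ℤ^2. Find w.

Subtract the known terms from T to get the rank-1 residual R = [1, 2] ⊗ [1, -1] ⊗ w, so R[i,j,k] = a[i]·b[j]·w[k]. Pick indices with nonzero a[0]·b[0] = (1)·(1) = 1. Only the fibre through (0,0,·) is needed: R[0,0,:] = T[0,0,:] − Σₗ aₗ[0]bₗ[0]cₗ = [4, 6] − (-2)·(-1)·[3, 2] = [-2, 2]. Then w[k] = R[0,0,k] / 1 for each k, giving w = [-2, 2] / 1 = [-2, 2].

w = [-2, 2]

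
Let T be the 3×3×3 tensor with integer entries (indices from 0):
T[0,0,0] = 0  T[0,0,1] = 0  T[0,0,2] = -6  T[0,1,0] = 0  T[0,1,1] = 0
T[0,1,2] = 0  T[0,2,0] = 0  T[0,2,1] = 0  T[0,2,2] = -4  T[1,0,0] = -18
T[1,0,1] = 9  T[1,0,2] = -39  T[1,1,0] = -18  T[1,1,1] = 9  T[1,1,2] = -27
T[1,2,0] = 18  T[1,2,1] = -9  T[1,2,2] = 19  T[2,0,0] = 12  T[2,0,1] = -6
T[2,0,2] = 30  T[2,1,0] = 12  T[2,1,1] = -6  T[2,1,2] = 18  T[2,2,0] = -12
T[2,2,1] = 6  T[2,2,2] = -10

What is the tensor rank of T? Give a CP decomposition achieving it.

Lower bound: the mode-1 unfolding of T (rows indexed by i, columns by (j,k) = (0,0), (0,1), (0,2), (1,0), (1,1), (1,2), (2,0), (2,1), (2,2)) is [[0, 0, -6, 0, 0, 0, 0, 0, -4], [-18, 9, -39, -18, 9, -27, 18, -9, 19], [12, -6, 30, 12, -6, 18, -12, 6, -10]].
There the 2×2 minor on rows i ∈ {0, 1}, columns (j,k) ∈ {(0,0), (0,2)} is det [[0, -6], [-18, -39]] = -108 ≠ 0, so this unfolding has rank ≥ 2; CP rank is at least every unfolding rank, so rank(T) ≥ 2. (Flattening ranks never certify an upper bound on CP rank; for that we must actually write T with 2 rank-1 terms.)
Upper bound — finding two terms. Write S_k = T[:,:,k] for the frontal slices: S₀ = [[0, 0, 0], [-18, -18, 18], [12, 12, -12]], S₁ = [[0, 0, 0], [9, 9, -9], [-6, -6, 6]], S₂ = [[-6, 0, -4], [-39, -27, 19], [30, 18, -10]].
If T = a₁ ⊗ b₁ ⊗ c₁ + a₂ ⊗ b₂ ⊗ c₂ then each S_k = c₁[k]·a₁b₁ᵀ + c₂[k]·a₂b₂ᵀ. S₀ and S₂ are linearly independent, so a₁b₁ᵀ and a₂b₂ᵀ must span the same plane of matrices: they are the rank-1 matrices of the form x·S₀ + y·S₂.
The 2×2 minor of x·S₀ + y·S₂ on rows {0,1}, columns {0,1} is 108·xy + 162·y² = 54·(2·x + 3·y)(y), vanishing at (x:y) = (3:-2) and (1:0).
M₁ = 3·S₀ − 2·S₂ = [[12, 0, 8], [24, 0, 16], [-24, 0, -16]] = 4·[1, 2, -2][3, 0, 2]ᵀ and M₂ = S₀ = [[0, 0, 0], [-18, -18, 18], [12, 12, -12]] = (-6)·[0, 3, -2][1, 1, -1]ᵀ, so take a₁ = [1, 2, -2], b₁ = [3, 0, 2], a₂ = [0, 3, -2], b₂ = [1, 1, -1].
Each slice is an integer combination of E₁ = a₁b₁ᵀ and E₂ = a₂b₂ᵀ: S₀ = −6·E₂, S₁ = 3·E₂, S₂ = −2·E₁ − 9·E₂; reading off coefficients, c₁ = [0, 0, -2] and c₂ = [-6, 3, -9].
Hence T = [1, 2, -2] ⊗ [3, 0, 2] ⊗ [0, 0, -2] + [0, 3, -2] ⊗ [1, 1, -1] ⊗ [-6, 3, -9], so rank(T) ≤ 2.
These bounds meet, so rank(T) = 2.

rank(T) = 2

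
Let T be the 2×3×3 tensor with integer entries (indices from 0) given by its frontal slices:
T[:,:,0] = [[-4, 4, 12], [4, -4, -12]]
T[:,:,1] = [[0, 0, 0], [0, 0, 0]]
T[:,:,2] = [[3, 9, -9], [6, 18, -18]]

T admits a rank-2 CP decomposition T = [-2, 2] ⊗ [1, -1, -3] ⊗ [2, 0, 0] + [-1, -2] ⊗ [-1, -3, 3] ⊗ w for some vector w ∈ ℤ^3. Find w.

w = [0, 0, 3]

Subtract the known terms from T to get the rank-1 residual R = [-1, -2] ⊗ [-1, -3, 3] ⊗ w, so R[i,j,k] = a[i]·b[j]·w[k]. Pick indices with nonzero a[0]·b[0] = (-1)·(-1) = 1. Only the fibre through (0,0,·) is needed: R[0,0,:] = T[0,0,:] − Σₗ aₗ[0]bₗ[0]cₗ = [-4, 0, 3] − (-2)·(1)·[2, 0, 0] = [0, 0, 3]. Then w[k] = R[0,0,k] / 1 for each k, giving w = [0, 0, 3] / 1 = [0, 0, 3].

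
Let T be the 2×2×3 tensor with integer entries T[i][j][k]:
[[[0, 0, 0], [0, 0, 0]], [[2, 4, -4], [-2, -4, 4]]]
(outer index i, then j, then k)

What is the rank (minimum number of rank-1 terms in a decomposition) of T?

1

Lower bound: T ≠ 0 (e.g. T[1,0,0] = 2), so rank(T) ≥ 1.
Upper bound: if T = a (x) b (x) c then every fibre of T is a multiple of the corresponding factor, so read the factors off the fibres through the nonzero entry T[1,0,0] = 2.
The mode-1 fibre T[:,0,0] = [0, 2] gives a = [0, 1] (primitive direction); the mode-2 fibre T[1,:,0] = [2, -2] gives b = [1, -1]; then c[k] = T[1,0,k] / (a[1]·b[0]) = [2, 4, -4] / 1 = [2, 4, -4].
Expanding [0, 1] (x) [1, -1] (x) [2, 4, -4] reproduces all 12 entries of T, so T = [0, 1] (x) [1, -1] (x) [2, 4, -4] and rank(T) ≤ 1.
These bounds meet, so rank(T) = 1.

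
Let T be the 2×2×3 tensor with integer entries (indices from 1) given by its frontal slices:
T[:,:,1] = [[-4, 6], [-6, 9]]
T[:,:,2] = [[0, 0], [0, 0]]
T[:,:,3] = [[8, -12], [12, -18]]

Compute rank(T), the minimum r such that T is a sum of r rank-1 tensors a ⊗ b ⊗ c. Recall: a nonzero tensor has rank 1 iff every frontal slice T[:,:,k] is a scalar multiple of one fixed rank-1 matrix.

Lower bound: T ≠ 0 (e.g. T[1,1,1] = -4), so rank(T) ≥ 1.
Upper bound: if T = a ⊗ b ⊗ c then every fibre of T is a multiple of the corresponding factor, so read the factors off the fibres through the nonzero entry T[1,1,1] = -4.
The mode-1 fibre T[:,1,1] = [-4, -6] gives a = (2, 3) (primitive direction); the mode-2 fibre T[1,:,1] = [-4, 6] gives b = (2, -3); then c[k] = T[1,1,k] / (a[1]·b[1]) = [-4, 0, 8] / 4 = (-1, 0, 2).
Expanding (2, 3) ⊗ (2, -3) ⊗ (-1, 0, 2) reproduces all 12 entries of T, so T = (2, 3) ⊗ (2, -3) ⊗ (-1, 0, 2) and rank(T) ≤ 1.
These bounds meet, so rank(T) = 1.

1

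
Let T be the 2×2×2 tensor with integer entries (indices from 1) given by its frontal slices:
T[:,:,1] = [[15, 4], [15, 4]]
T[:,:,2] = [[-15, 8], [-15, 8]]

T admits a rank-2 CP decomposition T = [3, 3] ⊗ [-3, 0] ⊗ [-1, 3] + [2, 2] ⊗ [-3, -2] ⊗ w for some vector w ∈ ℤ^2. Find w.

Subtract the known terms from T to get the rank-1 residual R = [2, 2] ⊗ [-3, -2] ⊗ w, so R[i,j,k] = a[i]·b[j]·w[k]. Pick indices with nonzero a[1]·b[1] = (2)·(-3) = -6. Only the fibre through (1,1,·) is needed: R[1,1,:] = T[1,1,:] − Σₗ aₗ[1]bₗ[1]cₗ = [15, -15] − (3)·(-3)·[-1, 3] = [6, 12]. Then w[k] = R[1,1,k] / -6 for each k, giving w = [6, 12] / -6 = [-1, -2].

w = [-1, -2]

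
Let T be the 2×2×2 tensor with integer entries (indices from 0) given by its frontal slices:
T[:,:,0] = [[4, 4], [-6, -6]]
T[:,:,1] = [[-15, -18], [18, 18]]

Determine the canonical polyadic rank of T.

Lower bound: the mode-1 unfolding of T (rows indexed by i, columns by (j,k) = (0,0), (0,1), (1,0), (1,1)) is [[4, -15, 4, -18], [-6, 18, -6, 18]].
There the 2×2 minor on rows i ∈ {0, 1}, columns (j,k) ∈ {(0,0), (0,1)} is det [[4, -15], [-6, 18]] = -18 ≠ 0, so this unfolding has rank ≥ 2; CP rank is at least every unfolding rank, so rank(T) ≥ 2. (Flattening ranks never certify an upper bound on CP rank; for that we must actually write T with 2 rank-1 terms.)
Upper bound — finding two terms. Write S_k = T[:,:,k] for the frontal slices: S₀ = [[4, 4], [-6, -6]], S₁ = [[-15, -18], [18, 18]].
If T = a₁ ⊗ b₁ ⊗ c₁ + a₂ ⊗ b₂ ⊗ c₂ then each S_k = c₁[k]·a₁b₁ᵀ + c₂[k]·a₂b₂ᵀ. S₀ and S₁ are linearly independent, so a₁b₁ᵀ and a₂b₂ᵀ must span the same plane of matrices: they are the rank-1 matrices of the form x·S₀ + y·S₁.
det(x·S₀ + y·S₁) is −18·xy + 54·y² = (-18)·(x − 3·y)(y), vanishing at (x:y) = (3:1) and (1:0).
M₁ = 3·S₀ + S₁ = [[-3, -6], [0, 0]] = (-3)·[1, 0][1, 2]ᵀ and M₂ = S₀ = [[4, 4], [-6, -6]] = 2·[2, -3][1, 1]ᵀ, so take a₁ = [1, 0], b₁ = [1, 2], a₂ = [2, -3], b₂ = [1, 1].
Each slice is an integer combination of E₁ = a₁b₁ᵀ and E₂ = a₂b₂ᵀ: S₀ = 2·E₂, S₁ = −3·E₁ − 6·E₂; reading off coefficients, c₁ = [0, -3] and c₂ = [2, -6].
Hence T = [1, 0] ⊗ [1, 2] ⊗ [0, -3] + [2, -3] ⊗ [1, 1] ⊗ [2, -6], so rank(T) ≤ 2.
These bounds meet, so rank(T) = 2.

2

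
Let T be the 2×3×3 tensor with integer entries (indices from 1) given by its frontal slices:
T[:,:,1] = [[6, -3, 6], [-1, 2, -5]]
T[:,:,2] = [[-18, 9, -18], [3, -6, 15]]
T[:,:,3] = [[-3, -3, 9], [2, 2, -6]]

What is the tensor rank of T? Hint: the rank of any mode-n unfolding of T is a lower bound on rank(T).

2

Lower bound: the mode-1 unfolding of T (rows indexed by i, columns by (j,k) = (1,1), (1,2), (1,3), (2,1), (2,2), (2,3), (3,1), (3,2), (3,3)) is [[6, -18, -3, -3, 9, -3, 6, -18, 9], [-1, 3, 2, 2, -6, 2, -5, 15, -6]].
There the 2×2 minor on rows i ∈ {1, 2}, columns (j,k) ∈ {(1,1), (1,3)} is det [[6, -3], [-1, 2]] = 9 ≠ 0, so this unfolding has rank ≥ 2; CP rank is at least every unfolding rank, so rank(T) ≥ 2. (Unfolding ranks only ever bound the CP rank from below — rank(T) can be strictly larger than all of them — so the matching upper bound has to come from an explicit 2-term decomposition.)
Upper bound — finding two terms. Write S_k = T[:,:,k] for the frontal slices: S₁ = [[6, -3, 6], [-1, 2, -5]], S₂ = [[-18, 9, -18], [3, -6, 15]], S₃ = [[-3, -3, 9], [2, 2, -6]].
If T = a₁ (x) b₁ (x) c₁ + a₂ (x) b₂ (x) c₂ then each S_k = c₁[k]·a₁b₁ᵀ + c₂[k]·a₂b₂ᵀ. S₁ and S₃ are linearly independent, so a₁b₁ᵀ and a₂b₂ᵀ must span the same plane of matrices: they are the rank-1 matrices of the form x·S₁ + y·S₃.
The 2×2 minor of x·S₁ + y·S₃ on rows {1,2}, columns {1,2} is 9·x² + 9·xy = 9·(x + y)(x), vanishing at (x:y) = (1:-1) and (0:1).
M₁ = S₁ − S₃ = [[9, 0, -3], [-3, 0, 1]] = (3, -1)(3, 0, -1)ᵀ and M₂ = S₃ = [[-3, -3, 9], [2, 2, -6]] = −(3, -2)(1, 1, -3)ᵀ, so take a₁ = (3, -1), b₁ = (3, 0, -1), a₂ = (3, -2), b₂ = (1, 1, -3).
Each slice is an integer combination of E₁ = a₁b₁ᵀ and E₂ = a₂b₂ᵀ: S₁ = E₁ − E₂, S₂ = −3·E₁ + 3·E₂, S₃ = −E₂; reading off coefficients, c₁ = (1, -3, 0) and c₂ = (-1, 3, -1).
Hence T = (3, -1) (x) (3, 0, -1) (x) (1, -3, 0) + (3, -2) (x) (1, 1, -3) (x) (-1, 3, -1), so rank(T) ≤ 2.
These bounds meet, so rank(T) = 2.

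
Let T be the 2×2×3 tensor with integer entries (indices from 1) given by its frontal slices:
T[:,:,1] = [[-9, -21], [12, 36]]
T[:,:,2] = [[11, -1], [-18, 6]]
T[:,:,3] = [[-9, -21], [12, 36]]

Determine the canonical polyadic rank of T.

2

Lower bound: in the mode-2 unfolding of T (rows indexed by j, columns by (i,k)) the 2×2 minor on rows j ∈ {1, 2}, columns (i,k) ∈ {(1,1), (1,2)} is det [[-9, 11], [-21, -1]] = 240 ≠ 0, so that unfolding has rank ≥ 2 and hence rank(T) ≥ 2 (CP rank is at least every unfolding rank, though it can be larger).
Upper bound: with S_k = T[:,:,k], the two rank-1 terms a₁b₁ᵀ, a₂b₂ᵀ are the rank-1 members of the pencil x·S₁ + y·S₂.
det(x·S₁ + y·S₂) is −72·x² − 24·xy + 48·y² = (-24)·(3·x − 2·y)(x + y), vanishing at (x:y) = (2:3) and (1:-1).
M₁ = 2·S₁ + 3·S₂ = [[15, -45], [-30, 90]] = 15·[1, -2][1, -3]ᵀ and M₂ = S₁ − S₂ = [[-20, -20], [30, 30]] = (-10)·[2, -3][1, 1]ᵀ, so take a₁ = [1, -2], b₁ = [1, -3], a₂ = [2, -3], b₂ = [1, 1].
Each slice is an integer combination of E₁ = a₁b₁ᵀ and E₂ = a₂b₂ᵀ: S₁ = 3·E₁ − 6·E₂, S₂ = 3·E₁ + 4·E₂, S₃ = 3·E₁ − 6·E₂; reading off coefficients, c₁ = [3, 3, 3] and c₂ = [-6, 4, -6].
Hence T = [1, -2] ⊗ [1, -3] ⊗ [3, 3, 3] + [2, -3] ⊗ [1, 1] ⊗ [-6, 4, -6], so rank(T) ≤ 2.
These bounds meet, so rank(T) = 2.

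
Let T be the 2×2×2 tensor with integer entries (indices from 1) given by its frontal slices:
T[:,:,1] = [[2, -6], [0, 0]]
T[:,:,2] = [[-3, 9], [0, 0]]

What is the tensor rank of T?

1

Lower bound: T ≠ 0 (e.g. T[1,1,1] = 2), so rank(T) ≥ 1.
Upper bound: if T = a ⊗ b ⊗ c then every fibre of T is a multiple of the corresponding factor, so read the factors off the fibres through the nonzero entry T[1,1,1] = 2.
The mode-1 fibre T[:,1,1] = [2, 0] gives a = (1, 0) (primitive direction); the mode-2 fibre T[1,:,1] = [2, -6] gives b = (1, -3); then c[k] = T[1,1,k] / (a[1]·b[1]) = [2, -3] / 1 = (2, -3).
Expanding (1, 0) ⊗ (1, -3) ⊗ (2, -3) reproduces all 8 entries of T, so T = (1, 0) ⊗ (1, -3) ⊗ (2, -3) and rank(T) ≤ 1.
These bounds meet, so rank(T) = 1.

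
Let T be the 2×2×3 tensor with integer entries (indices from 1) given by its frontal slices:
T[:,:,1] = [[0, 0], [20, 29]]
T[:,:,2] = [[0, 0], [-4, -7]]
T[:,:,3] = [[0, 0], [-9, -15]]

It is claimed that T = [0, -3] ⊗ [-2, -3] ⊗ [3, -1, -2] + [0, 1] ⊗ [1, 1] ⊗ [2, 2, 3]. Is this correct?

Yes

Reconstruct entrywise from the claimed factors. For example, T[2,1,3] = -9 and Σₗ aₗ[2]bₗ[1]cₗ[3] = (-3)·(-2)·(-2) + (1)·(1)·(3) = -9; checking all 12 entries, every one matches. The claim holds.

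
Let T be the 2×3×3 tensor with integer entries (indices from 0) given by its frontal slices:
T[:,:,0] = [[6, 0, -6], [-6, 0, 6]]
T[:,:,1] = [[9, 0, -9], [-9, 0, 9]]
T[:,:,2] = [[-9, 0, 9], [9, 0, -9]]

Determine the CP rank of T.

1

Lower bound: T ≠ 0 (e.g. T[0,0,0] = 6), so rank(T) ≥ 1.
Upper bound: if T = a ⊗ b ⊗ c then every fibre of T is a multiple of the corresponding factor, so read the factors off the fibres through the nonzero entry T[0,0,0] = 6.
The mode-1 fibre T[:,0,0] = [6, -6] gives a = [1, -1] (primitive direction); the mode-2 fibre T[0,:,0] = [6, 0, -6] gives b = [1, 0, -1]; then c[k] = T[0,0,k] / (a[0]·b[0]) = [6, 9, -9] / 1 = [6, 9, -9].
Expanding [1, -1] ⊗ [1, 0, -1] ⊗ [6, 9, -9] reproduces all 18 entries of T, so T = [1, -1] ⊗ [1, 0, -1] ⊗ [6, 9, -9] and rank(T) ≤ 1.
These bounds meet, so rank(T) = 1.
Check entry T[1,0,1] = -9: (-1)·(1)·(9) = -9.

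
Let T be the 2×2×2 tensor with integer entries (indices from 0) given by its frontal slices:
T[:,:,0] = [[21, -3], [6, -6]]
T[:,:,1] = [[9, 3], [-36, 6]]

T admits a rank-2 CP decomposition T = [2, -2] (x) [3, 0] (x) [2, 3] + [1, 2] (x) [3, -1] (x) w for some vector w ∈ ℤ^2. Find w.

Subtract the known terms from T to get the rank-1 residual R = [1, 2] (x) [3, -1] (x) w, so R[i,j,k] = a[i]·b[j]·w[k]. Pick indices with nonzero a[0]·b[0] = (1)·(3) = 3. Only the fibre through (0,0,·) is needed: R[0,0,:] = T[0,0,:] − Σₗ aₗ[0]bₗ[0]cₗ = [21, 9] − (2)·(3)·[2, 3] = [9, -9]. Then w[k] = R[0,0,k] / 3 for each k, giving w = [9, -9] / 3 = [3, -3].

w = [3, -3]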